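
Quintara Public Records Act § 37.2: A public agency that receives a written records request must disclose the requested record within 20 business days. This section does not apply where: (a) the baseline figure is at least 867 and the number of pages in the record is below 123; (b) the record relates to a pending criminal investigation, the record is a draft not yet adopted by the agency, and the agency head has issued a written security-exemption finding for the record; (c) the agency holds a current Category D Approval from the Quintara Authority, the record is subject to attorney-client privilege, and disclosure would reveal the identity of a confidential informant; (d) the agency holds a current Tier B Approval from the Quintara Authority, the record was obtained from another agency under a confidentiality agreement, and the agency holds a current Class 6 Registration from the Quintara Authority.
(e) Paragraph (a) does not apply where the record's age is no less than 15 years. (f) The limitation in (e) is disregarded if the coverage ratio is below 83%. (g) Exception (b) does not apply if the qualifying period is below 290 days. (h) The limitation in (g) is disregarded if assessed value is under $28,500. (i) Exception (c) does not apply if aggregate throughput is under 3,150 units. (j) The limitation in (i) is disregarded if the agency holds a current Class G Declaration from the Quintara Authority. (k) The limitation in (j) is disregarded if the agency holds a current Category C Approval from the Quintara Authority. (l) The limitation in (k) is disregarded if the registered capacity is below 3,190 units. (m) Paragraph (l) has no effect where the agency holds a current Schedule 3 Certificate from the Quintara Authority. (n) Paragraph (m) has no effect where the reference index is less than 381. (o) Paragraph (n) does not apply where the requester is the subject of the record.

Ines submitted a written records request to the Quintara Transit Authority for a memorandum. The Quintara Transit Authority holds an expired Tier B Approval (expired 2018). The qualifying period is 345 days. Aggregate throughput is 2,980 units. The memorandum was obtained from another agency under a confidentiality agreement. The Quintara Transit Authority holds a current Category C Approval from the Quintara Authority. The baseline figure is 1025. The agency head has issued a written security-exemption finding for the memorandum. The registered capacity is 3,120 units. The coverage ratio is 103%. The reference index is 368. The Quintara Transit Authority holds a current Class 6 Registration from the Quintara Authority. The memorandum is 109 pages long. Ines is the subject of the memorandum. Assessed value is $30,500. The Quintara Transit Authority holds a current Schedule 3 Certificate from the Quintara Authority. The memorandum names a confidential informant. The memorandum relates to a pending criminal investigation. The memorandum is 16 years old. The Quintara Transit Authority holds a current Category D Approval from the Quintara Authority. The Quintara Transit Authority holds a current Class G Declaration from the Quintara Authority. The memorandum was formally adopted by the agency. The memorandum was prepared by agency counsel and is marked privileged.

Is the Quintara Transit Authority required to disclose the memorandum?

Yes — the Quintara Transit Authority must disclose the memorandum.

Exception (a)'s conditions are all satisfied: the baseline figure is 1,025, meeting the 867 threshold; the number of pages in the record is 109, below the 123 limit. But applying paragraphs (e)–(f): (e) is engaged — the record's age is 16 years, meeting the 15 years threshold. (f), which would lift (e), is inapplicable — the coverage ratio is 103%, not below 83%. So (a) is unavailable.
Exception (b) fails — the memorandum has been formally adopted.
Exception (c): a current Category D Approval is held; the memorandum is privileged; the memorandum names a confidential informant — every condition holds. But: (i) is engaged — aggregate throughput is 2,980 units, under the 3,150 units limit. (j) is triggered (a current Class G Declaration is held), but is overridden by (k): (k) operates — a current Category C Approval is held. (l) operates (the registered capacity is 3,120 units, below the 3,190 units limit), but yields to (m): (m) is engaged — a current Schedule 3 Certificate is held. (n) would limit (m) — the reference index is 368, less than the 381 limit — but (o) sets (n) aside: (o) operates — Ines is the subject of the memorandum. Exception (c) does not apply.
Exception (d) requires that the agency holds a current Tier B Approval from the Quintara Authority; but no current Tier B Approval is held, so (d) is unavailable.
No exception is made out. the Quintara Transit Authority falls within the general rule.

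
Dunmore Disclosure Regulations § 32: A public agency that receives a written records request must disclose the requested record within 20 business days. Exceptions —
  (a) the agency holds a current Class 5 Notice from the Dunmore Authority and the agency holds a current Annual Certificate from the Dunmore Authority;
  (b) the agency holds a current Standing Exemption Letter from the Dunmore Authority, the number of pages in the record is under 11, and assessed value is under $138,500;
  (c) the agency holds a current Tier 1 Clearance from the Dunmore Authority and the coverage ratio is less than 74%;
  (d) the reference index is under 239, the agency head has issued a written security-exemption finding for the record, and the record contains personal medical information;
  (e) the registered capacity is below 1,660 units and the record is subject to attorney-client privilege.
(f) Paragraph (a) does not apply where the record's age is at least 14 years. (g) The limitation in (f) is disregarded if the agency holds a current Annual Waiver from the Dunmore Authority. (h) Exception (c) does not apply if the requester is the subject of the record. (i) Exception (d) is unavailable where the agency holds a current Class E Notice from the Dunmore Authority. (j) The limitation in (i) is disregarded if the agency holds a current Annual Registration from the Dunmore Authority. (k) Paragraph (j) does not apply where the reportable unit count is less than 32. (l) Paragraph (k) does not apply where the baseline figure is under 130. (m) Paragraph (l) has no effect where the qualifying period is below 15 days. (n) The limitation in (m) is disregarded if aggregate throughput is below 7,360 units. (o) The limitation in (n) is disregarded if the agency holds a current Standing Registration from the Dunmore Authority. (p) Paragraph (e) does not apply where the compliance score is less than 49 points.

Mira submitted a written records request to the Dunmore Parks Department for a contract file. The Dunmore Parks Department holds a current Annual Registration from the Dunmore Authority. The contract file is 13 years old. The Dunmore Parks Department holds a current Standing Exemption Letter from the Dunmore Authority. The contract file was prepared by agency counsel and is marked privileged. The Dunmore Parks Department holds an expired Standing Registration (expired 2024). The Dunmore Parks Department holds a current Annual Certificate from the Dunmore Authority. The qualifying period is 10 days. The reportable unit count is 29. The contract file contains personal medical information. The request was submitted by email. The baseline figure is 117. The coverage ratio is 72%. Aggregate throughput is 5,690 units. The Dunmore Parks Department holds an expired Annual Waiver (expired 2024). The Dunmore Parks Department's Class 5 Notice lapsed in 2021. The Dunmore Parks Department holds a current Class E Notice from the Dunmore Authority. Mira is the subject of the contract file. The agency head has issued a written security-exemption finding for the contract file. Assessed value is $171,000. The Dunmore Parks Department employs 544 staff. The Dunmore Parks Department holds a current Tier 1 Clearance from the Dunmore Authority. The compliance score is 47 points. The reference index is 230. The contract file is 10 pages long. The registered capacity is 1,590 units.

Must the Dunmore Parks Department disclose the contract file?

No — exception (d) applies; the Dunmore Parks Department is not required to disclose the contract file.

Exception (a) requires that the agency holds a current Class 5 Notice from the Dunmore Authority; but there is no Class 5 Notice in force, so (a) is unavailable.
Exception (b) fails — assessed value is $171,000, not under $138,500.
Exception (c): a current Tier 1 Clearance is held; the coverage ratio is 72%, less than the 74% limit — every condition holds. But: (h) operates against (c): Mira is the subject of the contract file. Exception (c) does not apply.
All of (d)'s requirements are met (the reference index is 230, under the 239 limit; a written security-exemption finding has been issued; the contract file contains personal medical information). Applying paragraphs (i)–(o): (i) applies (a current Class E Notice is held), but is itself disapplied by (j): (j) operates against (i): a current Annual Registration is held. (k) is engaged (the reportable unit count is 29, less than the 32 limit), but yields to (l): (l) operates against (k): the baseline figure is 117, under the 130 limit. (m) applies (the qualifying period is 10 days, below the 15 days limit), but is displaced by (n): (n) operates — aggregate throughput is 5,690 units, below the 7,360 units limit. (o) is not engaged (no current Standing Registration is held), so (n) stands. Exception (d) stands.
Exception (e) is satisfied on its face — the registered capacity is 1,590 units, below the 1,660 units limit; the contract file is privileged. Turning to paragraph (p): (p) is engaged — the compliance score is 47 points, less than the 49 points limit. (e) is therefore removed.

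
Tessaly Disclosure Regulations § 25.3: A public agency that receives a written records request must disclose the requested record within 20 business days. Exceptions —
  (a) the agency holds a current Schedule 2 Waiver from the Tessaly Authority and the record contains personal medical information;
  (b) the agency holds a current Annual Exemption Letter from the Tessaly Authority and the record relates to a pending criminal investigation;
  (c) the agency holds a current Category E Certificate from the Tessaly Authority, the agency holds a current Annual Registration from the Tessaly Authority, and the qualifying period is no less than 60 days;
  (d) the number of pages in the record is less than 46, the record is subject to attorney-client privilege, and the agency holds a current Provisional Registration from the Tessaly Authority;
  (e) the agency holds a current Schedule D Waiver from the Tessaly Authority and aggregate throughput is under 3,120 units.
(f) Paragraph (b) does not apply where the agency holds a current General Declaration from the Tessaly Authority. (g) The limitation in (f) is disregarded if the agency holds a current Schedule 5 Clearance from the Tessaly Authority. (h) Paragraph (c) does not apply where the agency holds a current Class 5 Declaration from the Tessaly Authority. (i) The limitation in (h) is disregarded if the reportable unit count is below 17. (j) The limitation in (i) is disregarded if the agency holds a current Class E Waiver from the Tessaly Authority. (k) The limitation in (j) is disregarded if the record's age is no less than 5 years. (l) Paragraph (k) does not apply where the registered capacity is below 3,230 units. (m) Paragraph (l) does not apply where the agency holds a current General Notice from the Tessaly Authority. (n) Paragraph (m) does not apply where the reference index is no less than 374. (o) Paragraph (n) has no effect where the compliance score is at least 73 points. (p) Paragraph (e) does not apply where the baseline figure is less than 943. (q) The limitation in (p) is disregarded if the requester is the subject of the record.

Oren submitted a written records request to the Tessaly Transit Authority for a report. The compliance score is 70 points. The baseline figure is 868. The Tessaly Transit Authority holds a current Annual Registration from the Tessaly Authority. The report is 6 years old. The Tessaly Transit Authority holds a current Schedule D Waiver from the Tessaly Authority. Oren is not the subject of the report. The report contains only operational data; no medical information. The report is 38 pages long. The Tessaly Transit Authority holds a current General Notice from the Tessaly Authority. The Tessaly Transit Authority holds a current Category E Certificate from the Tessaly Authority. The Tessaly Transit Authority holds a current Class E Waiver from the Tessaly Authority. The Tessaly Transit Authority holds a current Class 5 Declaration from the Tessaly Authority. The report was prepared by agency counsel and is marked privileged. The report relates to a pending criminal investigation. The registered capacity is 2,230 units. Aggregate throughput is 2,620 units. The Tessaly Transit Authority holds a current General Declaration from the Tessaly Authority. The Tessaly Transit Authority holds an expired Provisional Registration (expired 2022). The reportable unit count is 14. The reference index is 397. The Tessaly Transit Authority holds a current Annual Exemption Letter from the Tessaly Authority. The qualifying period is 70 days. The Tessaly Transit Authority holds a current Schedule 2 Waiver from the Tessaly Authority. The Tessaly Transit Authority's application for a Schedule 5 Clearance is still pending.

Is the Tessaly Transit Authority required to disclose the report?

Exception (a) does not apply: the report contains only operational data.
Exception (b) is satisfied on its face — a current Annual Exemption Letter is held; the report relates to a pending investigation. However, paragraphs (f)–(g) must be considered: (f) applies — a current General Declaration is held. (g), which would lift (f), is inapplicable — the Schedule 5 Clearance is not current. Exception (b) does not apply.
Exception (c): a current Category E Certificate is held; a current Annual Registration is held; the qualifying period is 70 days, meeting the 60 days threshold — every condition holds. Turning to paragraphs (h)–(o): (h) operates against (c): a current Class 5 Declaration is held. (i) is engaged (the reportable unit count is 14, below the 17 limit), but is overridden by (j): (j) operates against (i): a current Class E Waiver is held. (k) is triggered (the record's age is 6 years, meeting the 5 years threshold), but is overridden by (l): (l) operates against (k): the registered capacity is 2,230 units, below the 3,230 units limit. (m) applies (a current General Notice is held), but is set aside by (n): (n) applies — the reference index is 397, meeting the 374 threshold. (o), which would lift (n), does not operate here — the compliance score is 70 points, short of 73 points. Exception (c) does not apply.
Exception (d) requires that the agency holds a current Provisional Registration from the Tessaly Authority; but no current Provisional Registration is held, so (d) is unavailable.
Exception (e)'s conditions are all satisfied: a current Schedule D Waiver is held; aggregate throughput is 2,620 units, under the 3,120 units limit. However, paragraphs (p)–(q) must be considered: (p) operates — the baseline figure is 868, less than the 943 limit. (q), which would lift (p), does not operate here — Oren is not the subject of the report. (e) is therefore removed.
None of the exceptions is available; § 25.3 applies in full.

Yes — the Tessaly Transit Authority must disclose the report.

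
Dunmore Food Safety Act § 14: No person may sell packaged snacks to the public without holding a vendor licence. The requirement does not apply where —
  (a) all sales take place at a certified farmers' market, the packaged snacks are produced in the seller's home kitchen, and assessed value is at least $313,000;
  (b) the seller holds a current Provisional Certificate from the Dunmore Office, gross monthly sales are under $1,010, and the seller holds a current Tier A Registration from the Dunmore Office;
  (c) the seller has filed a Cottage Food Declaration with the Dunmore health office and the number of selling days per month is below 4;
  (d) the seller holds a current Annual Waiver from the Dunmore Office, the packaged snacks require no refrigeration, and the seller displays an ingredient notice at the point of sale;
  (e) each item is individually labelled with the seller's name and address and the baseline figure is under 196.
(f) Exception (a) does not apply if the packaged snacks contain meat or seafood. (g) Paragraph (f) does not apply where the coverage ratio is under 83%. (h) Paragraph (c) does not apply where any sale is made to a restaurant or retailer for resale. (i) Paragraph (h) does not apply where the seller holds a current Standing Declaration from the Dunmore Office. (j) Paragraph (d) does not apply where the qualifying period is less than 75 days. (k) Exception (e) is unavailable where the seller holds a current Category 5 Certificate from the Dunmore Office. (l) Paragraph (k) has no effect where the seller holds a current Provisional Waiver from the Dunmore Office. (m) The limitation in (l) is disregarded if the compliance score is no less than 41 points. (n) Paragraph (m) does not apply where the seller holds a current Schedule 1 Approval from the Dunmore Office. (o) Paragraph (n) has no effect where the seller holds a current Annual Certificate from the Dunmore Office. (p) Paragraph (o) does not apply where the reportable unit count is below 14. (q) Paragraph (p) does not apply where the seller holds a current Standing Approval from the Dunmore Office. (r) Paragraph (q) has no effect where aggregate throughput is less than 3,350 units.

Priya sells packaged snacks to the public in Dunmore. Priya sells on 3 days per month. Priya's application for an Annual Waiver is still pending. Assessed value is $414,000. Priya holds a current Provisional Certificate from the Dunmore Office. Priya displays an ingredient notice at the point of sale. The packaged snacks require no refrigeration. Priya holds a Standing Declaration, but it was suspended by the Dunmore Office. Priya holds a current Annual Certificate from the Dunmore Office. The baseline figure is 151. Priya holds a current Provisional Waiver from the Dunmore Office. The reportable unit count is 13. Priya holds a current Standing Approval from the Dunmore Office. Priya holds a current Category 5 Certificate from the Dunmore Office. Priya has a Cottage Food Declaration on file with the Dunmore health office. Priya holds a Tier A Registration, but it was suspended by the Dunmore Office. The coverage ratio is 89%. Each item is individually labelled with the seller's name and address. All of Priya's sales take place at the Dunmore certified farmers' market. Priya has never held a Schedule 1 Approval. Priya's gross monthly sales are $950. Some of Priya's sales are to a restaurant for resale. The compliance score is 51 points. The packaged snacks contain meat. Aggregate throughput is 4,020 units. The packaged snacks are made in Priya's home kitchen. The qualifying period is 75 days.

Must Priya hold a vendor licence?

Yes — Priya must hold a vendor licence.

Exception (a): all sales are at a certified farmers' market; the packaged snacks are home-kitchen produced; assessed value is $414,000, meeting the $313,000 threshold — every condition holds. However, paragraphs (f)–(g) must be considered: (f) operates against (a): the packaged snacks contain meat. (g), which would lift (f), is inapplicable — the coverage ratio is 89%, not under 83%. Exception (a) does not apply.
Exception (b) requires that the seller holds a current Tier A Registration from the Dunmore Office; but the Tier A Registration is not current, so (b) is unavailable.
Exception (c)'s conditions are all satisfied: a Cottage Food Declaration is on file; the number of selling days per month is 3, below the 4 limit. But: (h) operates against (c): some sales are to a restaurant for resale. (i), which would lift (h), is inapplicable — there is no Standing Declaration in force. So (c) is unavailable.
Exception (d) fails — no current Annual Waiver is held.
Exception (e) is satisfied on its face — items are individually labelled; the baseline figure is 151, under the 196 limit. However, paragraphs (k)–(r) must be considered: (k) operates against (e): a current Category 5 Certificate is held. (l) would limit (k) — a current Provisional Waiver is held — but (m) sets (l) aside: (m) operates against (l): the compliance score is 51 points, meeting the 41 points threshold. (n), which would lift (m), is inapplicable — there is no Schedule 1 Approval in force. Exception (e) does not apply.
None of the exceptions is available; § 14 applies in full.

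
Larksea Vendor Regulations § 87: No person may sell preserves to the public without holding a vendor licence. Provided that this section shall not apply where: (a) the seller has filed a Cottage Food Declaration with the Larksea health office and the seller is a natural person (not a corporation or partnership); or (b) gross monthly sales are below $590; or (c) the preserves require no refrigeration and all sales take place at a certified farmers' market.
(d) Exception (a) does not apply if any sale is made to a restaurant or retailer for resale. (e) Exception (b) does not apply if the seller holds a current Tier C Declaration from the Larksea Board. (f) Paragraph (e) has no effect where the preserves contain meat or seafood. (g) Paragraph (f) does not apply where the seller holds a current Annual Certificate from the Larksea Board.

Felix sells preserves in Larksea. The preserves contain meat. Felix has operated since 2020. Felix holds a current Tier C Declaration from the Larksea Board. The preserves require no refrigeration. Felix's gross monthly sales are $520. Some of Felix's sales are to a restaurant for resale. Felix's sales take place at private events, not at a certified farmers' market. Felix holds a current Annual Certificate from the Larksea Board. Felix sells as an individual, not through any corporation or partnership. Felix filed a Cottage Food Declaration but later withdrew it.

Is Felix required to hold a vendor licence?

Yes — Felix must hold a vendor licence.

Exception (a) fails — the Cottage Food Declaration was withdrawn.
Exception (b)'s conditions are all satisfied: gross monthly sales are $520, below the $590 limit. However, paragraphs (e)–(g) must be considered: (e) operates against (b): a current Tier C Declaration is held. (f) is engaged (the preserves contain meat), but is overridden by (g): (g) applies — a current Annual Certificate is held. So (b) is unavailable.
Exception (c) does not apply: sales are at private events, not a certified farmers' market.
No exception applies. The general rule governs.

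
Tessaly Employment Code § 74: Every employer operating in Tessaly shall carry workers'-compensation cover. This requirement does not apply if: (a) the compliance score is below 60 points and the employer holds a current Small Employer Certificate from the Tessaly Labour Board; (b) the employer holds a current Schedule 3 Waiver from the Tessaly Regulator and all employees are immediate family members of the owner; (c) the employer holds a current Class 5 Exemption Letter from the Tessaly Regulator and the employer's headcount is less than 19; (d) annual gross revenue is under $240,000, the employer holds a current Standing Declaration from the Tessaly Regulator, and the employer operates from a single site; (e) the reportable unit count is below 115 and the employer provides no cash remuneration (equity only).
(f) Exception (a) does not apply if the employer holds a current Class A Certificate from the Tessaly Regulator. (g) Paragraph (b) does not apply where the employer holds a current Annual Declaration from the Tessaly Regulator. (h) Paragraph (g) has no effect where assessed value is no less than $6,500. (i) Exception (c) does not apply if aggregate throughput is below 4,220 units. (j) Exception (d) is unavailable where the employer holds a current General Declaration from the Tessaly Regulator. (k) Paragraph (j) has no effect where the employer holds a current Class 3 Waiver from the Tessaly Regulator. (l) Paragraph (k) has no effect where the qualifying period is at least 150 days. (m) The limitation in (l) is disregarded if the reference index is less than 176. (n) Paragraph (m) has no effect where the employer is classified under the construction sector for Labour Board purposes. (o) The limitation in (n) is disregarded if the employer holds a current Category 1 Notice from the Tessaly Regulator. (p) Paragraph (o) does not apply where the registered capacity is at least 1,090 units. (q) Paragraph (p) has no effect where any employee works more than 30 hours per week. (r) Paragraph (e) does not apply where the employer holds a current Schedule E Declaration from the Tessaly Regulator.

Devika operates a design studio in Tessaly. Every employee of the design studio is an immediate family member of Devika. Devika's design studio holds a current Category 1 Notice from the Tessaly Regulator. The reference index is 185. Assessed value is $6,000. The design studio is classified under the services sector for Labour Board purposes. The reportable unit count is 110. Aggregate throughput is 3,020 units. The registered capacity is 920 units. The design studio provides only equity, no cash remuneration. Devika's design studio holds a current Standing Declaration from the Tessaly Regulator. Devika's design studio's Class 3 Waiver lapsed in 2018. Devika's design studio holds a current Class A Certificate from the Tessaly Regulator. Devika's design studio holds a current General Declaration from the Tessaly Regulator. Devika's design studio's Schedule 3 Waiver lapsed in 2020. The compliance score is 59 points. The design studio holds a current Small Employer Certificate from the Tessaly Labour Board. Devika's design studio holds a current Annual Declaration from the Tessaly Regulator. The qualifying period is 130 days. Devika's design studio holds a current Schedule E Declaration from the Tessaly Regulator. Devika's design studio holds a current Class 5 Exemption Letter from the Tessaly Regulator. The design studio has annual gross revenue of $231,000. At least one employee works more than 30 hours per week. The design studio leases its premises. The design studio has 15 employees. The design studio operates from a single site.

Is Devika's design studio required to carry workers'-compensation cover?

Yes — Devika's design studio must carry workers'-compensation cover.

Exception (a) is satisfied on its face — the compliance score is 59 points, below the 60 points limit; a current Small Employer Certificate is held. However, paragraph (f) must be considered: (f) operates against (a): a current Class A Certificate is held. So (a) is unavailable.
Exception (b) fails — the Schedule 3 Waiver is not current.
All of (c)'s requirements are met (a current Class 5 Exemption Letter is held; the employer's headcount is 15, less than the 19 limit). But: (i) is triggered — aggregate throughput is 3,020 units, below the 4,220 units limit. Exception (c) does not apply.
Exception (d)'s conditions are all satisfied: annual gross revenue is $231,000, under the $240,000 limit; a current Standing Declaration is held; the employer operates from a single site. Turning to paragraphs (j)–(q): (j) is engaged — a current General Declaration is held. (k) is inapplicable (there is no Class 3 Waiver in force), so (j) stands. So (d) is unavailable.
Exception (e): the reportable unit count is 110, below the 115 limit; remuneration is equity-only — every condition holds. But applying paragraph (r): (r) operates — a current Schedule E Declaration is held. So (e) is unavailable.
Every exception is unavailable, so the rule governs.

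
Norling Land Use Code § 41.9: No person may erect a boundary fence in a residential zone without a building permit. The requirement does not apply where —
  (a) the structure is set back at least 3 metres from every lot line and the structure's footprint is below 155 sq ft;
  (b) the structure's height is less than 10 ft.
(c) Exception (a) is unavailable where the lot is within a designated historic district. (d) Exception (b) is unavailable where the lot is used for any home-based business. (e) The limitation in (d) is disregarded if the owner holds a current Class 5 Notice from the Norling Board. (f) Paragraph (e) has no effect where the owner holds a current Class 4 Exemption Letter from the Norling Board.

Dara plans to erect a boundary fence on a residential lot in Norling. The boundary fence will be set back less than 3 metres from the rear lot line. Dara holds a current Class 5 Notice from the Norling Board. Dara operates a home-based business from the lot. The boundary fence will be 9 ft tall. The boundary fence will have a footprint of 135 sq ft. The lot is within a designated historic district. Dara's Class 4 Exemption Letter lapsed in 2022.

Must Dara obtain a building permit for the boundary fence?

No — exception (b) applies; Dara does not need a building permit.

Exception (a) requires that the structure is set back at least 3 metres from every lot line; but the rear setback is under 3 m, so (a) is unavailable.
Exception (b): the structure's height is 9 ft, less than the 10 ft limit — every condition holds. Under paragraphs (d)–(f): (d) would limit (b) — a home-based business operates on the lot — but (e) sets (d) aside: (e) is triggered — a current Class 5 Notice is held. (f) does not operate here (no current Class 4 Exemption Letter is held), so (e) stands. So (b) applies.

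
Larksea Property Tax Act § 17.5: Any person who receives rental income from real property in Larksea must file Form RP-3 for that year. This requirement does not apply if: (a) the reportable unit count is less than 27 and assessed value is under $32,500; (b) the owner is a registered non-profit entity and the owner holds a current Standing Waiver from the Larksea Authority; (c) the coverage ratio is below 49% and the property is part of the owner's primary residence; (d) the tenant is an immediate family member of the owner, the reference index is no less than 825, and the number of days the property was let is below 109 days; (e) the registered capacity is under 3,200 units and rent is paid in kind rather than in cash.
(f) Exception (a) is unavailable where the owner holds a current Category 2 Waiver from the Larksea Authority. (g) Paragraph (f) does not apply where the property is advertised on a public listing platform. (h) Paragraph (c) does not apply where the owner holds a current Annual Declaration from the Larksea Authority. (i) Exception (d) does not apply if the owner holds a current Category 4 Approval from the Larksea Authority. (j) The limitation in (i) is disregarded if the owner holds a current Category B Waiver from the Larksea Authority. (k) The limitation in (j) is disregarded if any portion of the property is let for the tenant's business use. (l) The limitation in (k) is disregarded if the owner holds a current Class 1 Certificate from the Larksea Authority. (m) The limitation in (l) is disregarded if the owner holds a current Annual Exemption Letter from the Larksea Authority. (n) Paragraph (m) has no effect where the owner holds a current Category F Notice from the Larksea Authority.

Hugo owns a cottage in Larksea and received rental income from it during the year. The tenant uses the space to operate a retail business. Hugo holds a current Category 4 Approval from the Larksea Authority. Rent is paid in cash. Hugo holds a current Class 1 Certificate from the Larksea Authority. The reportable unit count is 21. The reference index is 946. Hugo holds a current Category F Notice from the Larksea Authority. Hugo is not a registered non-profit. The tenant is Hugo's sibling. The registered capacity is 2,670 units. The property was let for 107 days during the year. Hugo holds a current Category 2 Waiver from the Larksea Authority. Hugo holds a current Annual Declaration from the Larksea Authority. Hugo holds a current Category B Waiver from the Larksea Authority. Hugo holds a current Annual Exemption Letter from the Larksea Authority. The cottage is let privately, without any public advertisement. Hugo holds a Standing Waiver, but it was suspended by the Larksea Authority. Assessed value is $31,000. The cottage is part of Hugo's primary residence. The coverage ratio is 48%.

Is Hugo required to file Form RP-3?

Exception (a) is satisfied on its face — the reportable unit count is 21, less than the 27 limit; assessed value is $31,000, under the $32,500 limit. Turning to paragraphs (f)–(g): (f) applies — a current Category 2 Waiver is held. (g), which would lift (f), does not operate here — the property is let privately without advertisement. Exception (a) does not apply.
Exception (b) does not apply: Hugo is not a registered non-profit.
All of (c)'s requirements are met (the coverage ratio is 48%, below the 49% limit; the cottage is part of the primary residence). However, paragraph (h) must be considered: (h) is triggered — a current Annual Declaration is held. (c) is therefore removed.
All of (d)'s requirements are met (the tenant is an immediate family member; the reference index is 946, meeting the 825 threshold; the number of days the property was let is 107 days, below the 109 days limit). As to paragraphs (i)–(n): (i) is engaged (a current Category 4 Approval is held), but is displaced by (j): (j) operates against (i): a current Category B Waiver is held. (k) is triggered (the space is let for business use), but is displaced by (l): (l) operates against (k): a current Class 1 Certificate is held. (m) operates (a current Annual Exemption Letter is held), but is overridden by (n): (n) operates against (m): a current Category F Notice is held. So (d) applies.
Exception (e) fails — rent is paid in cash.

No — exception (d) applies; Hugo is not required to file Form RP-3.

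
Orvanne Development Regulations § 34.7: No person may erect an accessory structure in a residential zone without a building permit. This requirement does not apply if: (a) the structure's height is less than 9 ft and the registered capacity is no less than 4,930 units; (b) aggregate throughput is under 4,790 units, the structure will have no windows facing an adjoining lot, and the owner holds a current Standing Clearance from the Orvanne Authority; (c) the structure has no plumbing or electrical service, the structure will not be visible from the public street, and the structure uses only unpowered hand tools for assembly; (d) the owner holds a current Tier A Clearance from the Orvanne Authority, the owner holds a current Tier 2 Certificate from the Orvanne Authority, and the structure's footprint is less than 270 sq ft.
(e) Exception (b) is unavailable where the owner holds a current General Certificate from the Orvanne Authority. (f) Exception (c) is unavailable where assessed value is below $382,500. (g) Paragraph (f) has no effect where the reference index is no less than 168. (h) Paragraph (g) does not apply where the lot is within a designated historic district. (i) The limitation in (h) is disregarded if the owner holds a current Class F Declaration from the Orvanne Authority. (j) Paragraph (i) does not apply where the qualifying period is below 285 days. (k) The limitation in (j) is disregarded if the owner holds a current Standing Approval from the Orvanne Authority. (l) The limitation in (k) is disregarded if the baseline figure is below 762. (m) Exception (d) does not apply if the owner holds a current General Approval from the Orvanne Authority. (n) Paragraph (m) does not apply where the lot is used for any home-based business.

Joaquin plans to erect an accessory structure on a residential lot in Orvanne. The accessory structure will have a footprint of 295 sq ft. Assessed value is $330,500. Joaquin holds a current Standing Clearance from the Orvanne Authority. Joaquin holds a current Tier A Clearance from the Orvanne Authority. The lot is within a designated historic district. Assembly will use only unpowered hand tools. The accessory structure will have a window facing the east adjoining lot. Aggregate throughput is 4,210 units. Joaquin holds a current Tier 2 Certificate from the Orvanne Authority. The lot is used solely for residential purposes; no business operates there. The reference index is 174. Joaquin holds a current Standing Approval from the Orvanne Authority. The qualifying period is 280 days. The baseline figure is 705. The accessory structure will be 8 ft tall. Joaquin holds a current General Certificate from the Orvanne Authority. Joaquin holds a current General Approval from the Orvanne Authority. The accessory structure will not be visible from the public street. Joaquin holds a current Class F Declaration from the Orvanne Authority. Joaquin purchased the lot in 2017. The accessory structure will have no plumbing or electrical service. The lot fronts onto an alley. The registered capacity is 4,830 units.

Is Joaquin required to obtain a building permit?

Yes — Joaquin must obtain a building permit.

Exception (a) requires that the registered capacity is no less than 4,930 units; but the registered capacity is 4,830 units, short of 4,930 units, so (a) is unavailable.
Exception (b) fails — a window faces an adjoining lot.
Exception (c)'s conditions are all satisfied: there is no plumbing or electrical service; the structure will not be visible from the street; assembly uses only hand tools. But applying paragraphs (f)–(l): (f) operates against (c): assessed value is $330,500, below the $382,500 limit. (g) is triggered (the reference index is 174, meeting the 168 threshold), but is set aside by (h): (h) operates against (g): the lot is in a historic district. (i) would limit (h) — a current Class F Declaration is held — but (j) sets (i) aside: (j) is engaged — the qualifying period is 280 days, below the 285 days limit. (k) is triggered (a current Standing Approval is held), but is displaced by (l): (l) applies — the baseline figure is 705, below the 762 limit. (c) is therefore removed.
Exception (d) fails — the structure's footprint is 295 sq ft, not less than 270 sq ft.
None of the exceptions is available; § 34.7 applies in full.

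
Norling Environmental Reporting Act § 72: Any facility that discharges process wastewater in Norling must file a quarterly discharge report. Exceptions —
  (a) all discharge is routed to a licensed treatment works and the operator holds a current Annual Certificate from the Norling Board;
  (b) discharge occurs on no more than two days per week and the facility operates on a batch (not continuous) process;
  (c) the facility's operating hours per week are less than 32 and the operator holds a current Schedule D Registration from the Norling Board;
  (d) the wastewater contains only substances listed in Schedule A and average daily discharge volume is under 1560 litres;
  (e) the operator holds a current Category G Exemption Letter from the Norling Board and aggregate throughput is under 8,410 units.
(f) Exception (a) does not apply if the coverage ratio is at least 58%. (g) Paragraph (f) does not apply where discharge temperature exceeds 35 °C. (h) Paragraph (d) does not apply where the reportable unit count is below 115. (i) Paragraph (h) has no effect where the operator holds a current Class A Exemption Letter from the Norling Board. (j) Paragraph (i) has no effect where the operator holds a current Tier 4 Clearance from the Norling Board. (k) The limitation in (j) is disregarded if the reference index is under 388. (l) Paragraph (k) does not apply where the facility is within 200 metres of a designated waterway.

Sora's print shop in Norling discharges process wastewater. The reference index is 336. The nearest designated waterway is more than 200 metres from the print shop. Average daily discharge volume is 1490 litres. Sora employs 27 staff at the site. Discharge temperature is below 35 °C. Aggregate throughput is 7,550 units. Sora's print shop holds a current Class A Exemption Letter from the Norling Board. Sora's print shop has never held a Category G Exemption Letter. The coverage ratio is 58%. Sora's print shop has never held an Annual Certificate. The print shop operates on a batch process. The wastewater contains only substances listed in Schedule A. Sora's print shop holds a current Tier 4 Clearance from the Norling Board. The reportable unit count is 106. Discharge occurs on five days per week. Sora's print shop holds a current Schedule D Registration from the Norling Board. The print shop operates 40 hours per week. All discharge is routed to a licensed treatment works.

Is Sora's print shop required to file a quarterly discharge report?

Exception (a) requires that the operator holds a current Annual Certificate from the Norling Board; but there is no Annual Certificate in force, so (a) is unavailable.
Exception (b) does not apply: discharge occurs on five days per week.
Exception (c) does not apply: the facility's operating hours per week are 40, not less than 32.
Exception (d) is satisfied on its face — the wastewater is Schedule-A-only; average daily discharge volume is 1490 litres, under the 1560 litres limit. As to paragraphs (h)–(l): (h) operates (the reportable unit count is 106, below the 115 limit), but is displaced by (i): (i) operates against (h): a current Class A Exemption Letter is held. (j) would limit (i) — a current Tier 4 Clearance is held — but (k) sets (j) aside: (k) operates against (j): the reference index is 336, under the 388 limit. (l) does not operate here (the print shop is more than 200 m from any designated waterway), so (k) stands. Exception (d) stands.
Exception (e) does not apply: the Category G Exemption Letter is not current.

No — exception (d) applies; Sora's print shop is not required to file a quarterly discharge report.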